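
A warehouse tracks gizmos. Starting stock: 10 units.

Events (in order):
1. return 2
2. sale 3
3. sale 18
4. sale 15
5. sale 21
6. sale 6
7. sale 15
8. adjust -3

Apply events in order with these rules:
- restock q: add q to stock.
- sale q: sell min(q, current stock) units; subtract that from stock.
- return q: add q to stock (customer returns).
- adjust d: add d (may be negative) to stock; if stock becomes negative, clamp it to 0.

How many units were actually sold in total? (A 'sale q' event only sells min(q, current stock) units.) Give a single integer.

Processing events:
Start: stock = 10
  Event 1 (return 2): 10 + 2 = 12
  Event 2 (sale 3): sell min(3,12)=3. stock: 12 - 3 = 9. total_sold = 3
  Event 3 (sale 18): sell min(18,9)=9. stock: 9 - 9 = 0. total_sold = 12
  Event 4 (sale 15): sell min(15,0)=0. stock: 0 - 0 = 0. total_sold = 12
  Event 5 (sale 21): sell min(21,0)=0. stock: 0 - 0 = 0. total_sold = 12
  Event 6 (sale 6): sell min(6,0)=0. stock: 0 - 0 = 0. total_sold = 12
  Event 7 (sale 15): sell min(15,0)=0. stock: 0 - 0 = 0. total_sold = 12
  Event 8 (adjust -3): 0 + -3 = 0 (clamped to 0)
Final: stock = 0, total_sold = 12

Answer: 12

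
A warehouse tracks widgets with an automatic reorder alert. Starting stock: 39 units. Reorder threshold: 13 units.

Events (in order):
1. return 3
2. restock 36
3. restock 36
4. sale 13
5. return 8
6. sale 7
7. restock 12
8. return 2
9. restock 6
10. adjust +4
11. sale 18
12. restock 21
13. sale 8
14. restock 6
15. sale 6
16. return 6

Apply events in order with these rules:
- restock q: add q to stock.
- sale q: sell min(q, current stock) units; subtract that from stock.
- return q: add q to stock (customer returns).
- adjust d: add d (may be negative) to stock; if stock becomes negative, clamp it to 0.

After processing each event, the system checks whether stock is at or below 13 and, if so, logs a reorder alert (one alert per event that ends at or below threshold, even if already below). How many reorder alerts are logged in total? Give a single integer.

Processing events:
Start: stock = 39
  Event 1 (return 3): 39 + 3 = 42
  Event 2 (restock 36): 42 + 36 = 78
  Event 3 (restock 36): 78 + 36 = 114
  Event 4 (sale 13): sell min(13,114)=13. stock: 114 - 13 = 101. total_sold = 13
  Event 5 (return 8): 101 + 8 = 109
  Event 6 (sale 7): sell min(7,109)=7. stock: 109 - 7 = 102. total_sold = 20
  Event 7 (restock 12): 102 + 12 = 114
  Event 8 (return 2): 114 + 2 = 116
  Event 9 (restock 6): 116 + 6 = 122
  Event 10 (adjust +4): 122 + 4 = 126
  Event 11 (sale 18): sell min(18,126)=18. stock: 126 - 18 = 108. total_sold = 38
  Event 12 (restock 21): 108 + 21 = 129
  Event 13 (sale 8): sell min(8,129)=8. stock: 129 - 8 = 121. total_sold = 46
  Event 14 (restock 6): 121 + 6 = 127
  Event 15 (sale 6): sell min(6,127)=6. stock: 127 - 6 = 121. total_sold = 52
  Event 16 (return 6): 121 + 6 = 127
Final: stock = 127, total_sold = 52

Checking against threshold 13:
  After event 1: stock=42 > 13
  After event 2: stock=78 > 13
  After event 3: stock=114 > 13
  After event 4: stock=101 > 13
  After event 5: stock=109 > 13
  After event 6: stock=102 > 13
  After event 7: stock=114 > 13
  After event 8: stock=116 > 13
  After event 9: stock=122 > 13
  After event 10: stock=126 > 13
  After event 11: stock=108 > 13
  After event 12: stock=129 > 13
  After event 13: stock=121 > 13
  After event 14: stock=127 > 13
  After event 15: stock=121 > 13
  After event 16: stock=127 > 13
Alert events: []. Count = 0

Answer: 0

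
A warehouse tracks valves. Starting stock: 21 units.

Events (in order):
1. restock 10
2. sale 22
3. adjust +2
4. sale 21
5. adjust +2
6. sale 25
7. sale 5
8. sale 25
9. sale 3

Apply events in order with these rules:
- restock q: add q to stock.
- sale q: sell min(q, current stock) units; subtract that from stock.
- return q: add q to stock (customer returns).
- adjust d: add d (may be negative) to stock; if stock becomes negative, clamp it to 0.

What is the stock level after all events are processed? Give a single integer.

Answer: 0

Derivation:
Processing events:
Start: stock = 21
  Event 1 (restock 10): 21 + 10 = 31
  Event 2 (sale 22): sell min(22,31)=22. stock: 31 - 22 = 9. total_sold = 22
  Event 3 (adjust +2): 9 + 2 = 11
  Event 4 (sale 21): sell min(21,11)=11. stock: 11 - 11 = 0. total_sold = 33
  Event 5 (adjust +2): 0 + 2 = 2
  Event 6 (sale 25): sell min(25,2)=2. stock: 2 - 2 = 0. total_sold = 35
  Event 7 (sale 5): sell min(5,0)=0. stock: 0 - 0 = 0. total_sold = 35
  Event 8 (sale 25): sell min(25,0)=0. stock: 0 - 0 = 0. total_sold = 35
  Event 9 (sale 3): sell min(3,0)=0. stock: 0 - 0 = 0. total_sold = 35
Final: stock = 0, total_sold = 35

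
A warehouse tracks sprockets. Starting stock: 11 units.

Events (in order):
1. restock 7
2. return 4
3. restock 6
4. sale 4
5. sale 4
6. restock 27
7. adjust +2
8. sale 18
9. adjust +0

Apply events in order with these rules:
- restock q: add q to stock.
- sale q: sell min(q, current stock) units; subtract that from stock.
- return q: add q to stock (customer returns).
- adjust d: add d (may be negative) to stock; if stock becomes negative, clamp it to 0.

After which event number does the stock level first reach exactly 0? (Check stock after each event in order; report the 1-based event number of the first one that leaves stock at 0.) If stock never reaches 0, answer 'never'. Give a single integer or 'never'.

Answer: never

Derivation:
Processing events:
Start: stock = 11
  Event 1 (restock 7): 11 + 7 = 18
  Event 2 (return 4): 18 + 4 = 22
  Event 3 (restock 6): 22 + 6 = 28
  Event 4 (sale 4): sell min(4,28)=4. stock: 28 - 4 = 24. total_sold = 4
  Event 5 (sale 4): sell min(4,24)=4. stock: 24 - 4 = 20. total_sold = 8
  Event 6 (restock 27): 20 + 27 = 47
  Event 7 (adjust +2): 47 + 2 = 49
  Event 8 (sale 18): sell min(18,49)=18. stock: 49 - 18 = 31. total_sold = 26
  Event 9 (adjust +0): 31 + 0 = 31
Final: stock = 31, total_sold = 26

Stock never reaches 0.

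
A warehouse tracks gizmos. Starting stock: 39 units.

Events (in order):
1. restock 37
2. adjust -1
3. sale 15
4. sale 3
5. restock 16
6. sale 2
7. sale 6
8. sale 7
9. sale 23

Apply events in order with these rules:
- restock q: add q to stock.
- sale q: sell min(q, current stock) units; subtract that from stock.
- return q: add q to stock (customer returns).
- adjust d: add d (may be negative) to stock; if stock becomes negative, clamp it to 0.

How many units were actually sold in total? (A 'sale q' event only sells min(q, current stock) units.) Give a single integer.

Answer: 56

Derivation:
Processing events:
Start: stock = 39
  Event 1 (restock 37): 39 + 37 = 76
  Event 2 (adjust -1): 76 + -1 = 75
  Event 3 (sale 15): sell min(15,75)=15. stock: 75 - 15 = 60. total_sold = 15
  Event 4 (sale 3): sell min(3,60)=3. stock: 60 - 3 = 57. total_sold = 18
  Event 5 (restock 16): 57 + 16 = 73
  Event 6 (sale 2): sell min(2,73)=2. stock: 73 - 2 = 71. total_sold = 20
  Event 7 (sale 6): sell min(6,71)=6. stock: 71 - 6 = 65. total_sold = 26
  Event 8 (sale 7): sell min(7,65)=7. stock: 65 - 7 = 58. total_sold = 33
  Event 9 (sale 23): sell min(23,58)=23. stock: 58 - 23 = 35. total_sold = 56
Final: stock = 35, total_sold = 56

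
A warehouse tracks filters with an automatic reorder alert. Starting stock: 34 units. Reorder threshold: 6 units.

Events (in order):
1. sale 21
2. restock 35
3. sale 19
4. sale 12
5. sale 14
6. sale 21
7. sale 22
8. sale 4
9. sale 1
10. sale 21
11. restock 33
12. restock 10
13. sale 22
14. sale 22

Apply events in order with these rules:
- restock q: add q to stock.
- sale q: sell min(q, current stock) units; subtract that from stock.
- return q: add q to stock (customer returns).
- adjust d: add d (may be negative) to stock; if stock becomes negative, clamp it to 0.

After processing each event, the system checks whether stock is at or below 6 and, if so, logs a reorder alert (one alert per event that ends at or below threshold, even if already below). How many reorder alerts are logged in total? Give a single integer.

Answer: 7

Derivation:
Processing events:
Start: stock = 34
  Event 1 (sale 21): sell min(21,34)=21. stock: 34 - 21 = 13. total_sold = 21
  Event 2 (restock 35): 13 + 35 = 48
  Event 3 (sale 19): sell min(19,48)=19. stock: 48 - 19 = 29. total_sold = 40
  Event 4 (sale 12): sell min(12,29)=12. stock: 29 - 12 = 17. total_sold = 52
  Event 5 (sale 14): sell min(14,17)=14. stock: 17 - 14 = 3. total_sold = 66
  Event 6 (sale 21): sell min(21,3)=3. stock: 3 - 3 = 0. total_sold = 69
  Event 7 (sale 22): sell min(22,0)=0. stock: 0 - 0 = 0. total_sold = 69
  Event 8 (sale 4): sell min(4,0)=0. stock: 0 - 0 = 0. total_sold = 69
  Event 9 (sale 1): sell min(1,0)=0. stock: 0 - 0 = 0. total_sold = 69
  Event 10 (sale 21): sell min(21,0)=0. stock: 0 - 0 = 0. total_sold = 69
  Event 11 (restock 33): 0 + 33 = 33
  Event 12 (restock 10): 33 + 10 = 43
  Event 13 (sale 22): sell min(22,43)=22. stock: 43 - 22 = 21. total_sold = 91
  Event 14 (sale 22): sell min(22,21)=21. stock: 21 - 21 = 0. total_sold = 112
Final: stock = 0, total_sold = 112

Checking against threshold 6:
  After event 1: stock=13 > 6
  After event 2: stock=48 > 6
  After event 3: stock=29 > 6
  After event 4: stock=17 > 6
  After event 5: stock=3 <= 6 -> ALERT
  After event 6: stock=0 <= 6 -> ALERT
  After event 7: stock=0 <= 6 -> ALERT
  After event 8: stock=0 <= 6 -> ALERT
  After event 9: stock=0 <= 6 -> ALERT
  After event 10: stock=0 <= 6 -> ALERT
  After event 11: stock=33 > 6
  After event 12: stock=43 > 6
  After event 13: stock=21 > 6
  After event 14: stock=0 <= 6 -> ALERT
Alert events: [5, 6, 7, 8, 9, 10, 14]. Count = 7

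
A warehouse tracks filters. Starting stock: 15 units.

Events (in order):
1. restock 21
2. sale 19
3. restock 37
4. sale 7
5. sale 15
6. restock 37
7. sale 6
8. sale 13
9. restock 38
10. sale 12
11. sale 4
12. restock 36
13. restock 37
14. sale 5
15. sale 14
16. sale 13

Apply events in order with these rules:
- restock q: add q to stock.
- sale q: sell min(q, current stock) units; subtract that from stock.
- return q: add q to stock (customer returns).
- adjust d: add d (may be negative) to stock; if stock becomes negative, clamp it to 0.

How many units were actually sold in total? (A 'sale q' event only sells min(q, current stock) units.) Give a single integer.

Answer: 108

Derivation:
Processing events:
Start: stock = 15
  Event 1 (restock 21): 15 + 21 = 36
  Event 2 (sale 19): sell min(19,36)=19. stock: 36 - 19 = 17. total_sold = 19
  Event 3 (restock 37): 17 + 37 = 54
  Event 4 (sale 7): sell min(7,54)=7. stock: 54 - 7 = 47. total_sold = 26
  Event 5 (sale 15): sell min(15,47)=15. stock: 47 - 15 = 32. total_sold = 41
  Event 6 (restock 37): 32 + 37 = 69
  Event 7 (sale 6): sell min(6,69)=6. stock: 69 - 6 = 63. total_sold = 47
  Event 8 (sale 13): sell min(13,63)=13. stock: 63 - 13 = 50. total_sold = 60
  Event 9 (restock 38): 50 + 38 = 88
  Event 10 (sale 12): sell min(12,88)=12. stock: 88 - 12 = 76. total_sold = 72
  Event 11 (sale 4): sell min(4,76)=4. stock: 76 - 4 = 72. total_sold = 76
  Event 12 (restock 36): 72 + 36 = 108
  Event 13 (restock 37): 108 + 37 = 145
  Event 14 (sale 5): sell min(5,145)=5. stock: 145 - 5 = 140. total_sold = 81
  Event 15 (sale 14): sell min(14,140)=14. stock: 140 - 14 = 126. total_sold = 95
  Event 16 (sale 13): sell min(13,126)=13. stock: 126 - 13 = 113. total_sold = 108
Final: stock = 113, total_sold = 108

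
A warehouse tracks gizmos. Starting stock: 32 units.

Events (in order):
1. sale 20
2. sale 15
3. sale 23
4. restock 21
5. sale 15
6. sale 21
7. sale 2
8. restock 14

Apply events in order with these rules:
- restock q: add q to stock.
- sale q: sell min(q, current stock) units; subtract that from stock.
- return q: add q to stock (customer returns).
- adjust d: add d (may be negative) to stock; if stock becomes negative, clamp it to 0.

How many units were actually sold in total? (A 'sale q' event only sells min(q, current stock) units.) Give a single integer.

Processing events:
Start: stock = 32
  Event 1 (sale 20): sell min(20,32)=20. stock: 32 - 20 = 12. total_sold = 20
  Event 2 (sale 15): sell min(15,12)=12. stock: 12 - 12 = 0. total_sold = 32
  Event 3 (sale 23): sell min(23,0)=0. stock: 0 - 0 = 0. total_sold = 32
  Event 4 (restock 21): 0 + 21 = 21
  Event 5 (sale 15): sell min(15,21)=15. stock: 21 - 15 = 6. total_sold = 47
  Event 6 (sale 21): sell min(21,6)=6. stock: 6 - 6 = 0. total_sold = 53
  Event 7 (sale 2): sell min(2,0)=0. stock: 0 - 0 = 0. total_sold = 53
  Event 8 (restock 14): 0 + 14 = 14
Final: stock = 14, total_sold = 53

Answer: 53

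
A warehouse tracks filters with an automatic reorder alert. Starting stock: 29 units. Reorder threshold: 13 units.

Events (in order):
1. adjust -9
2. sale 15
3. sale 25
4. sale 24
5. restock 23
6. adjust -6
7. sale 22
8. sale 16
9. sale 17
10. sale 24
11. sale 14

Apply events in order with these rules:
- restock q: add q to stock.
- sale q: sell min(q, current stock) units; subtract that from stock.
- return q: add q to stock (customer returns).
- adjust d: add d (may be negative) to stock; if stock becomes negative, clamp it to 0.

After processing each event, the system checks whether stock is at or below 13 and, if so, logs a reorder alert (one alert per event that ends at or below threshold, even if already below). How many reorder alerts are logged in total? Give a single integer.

Processing events:
Start: stock = 29
  Event 1 (adjust -9): 29 + -9 = 20
  Event 2 (sale 15): sell min(15,20)=15. stock: 20 - 15 = 5. total_sold = 15
  Event 3 (sale 25): sell min(25,5)=5. stock: 5 - 5 = 0. total_sold = 20
  Event 4 (sale 24): sell min(24,0)=0. stock: 0 - 0 = 0. total_sold = 20
  Event 5 (restock 23): 0 + 23 = 23
  Event 6 (adjust -6): 23 + -6 = 17
  Event 7 (sale 22): sell min(22,17)=17. stock: 17 - 17 = 0. total_sold = 37
  Event 8 (sale 16): sell min(16,0)=0. stock: 0 - 0 = 0. total_sold = 37
  Event 9 (sale 17): sell min(17,0)=0. stock: 0 - 0 = 0. total_sold = 37
  Event 10 (sale 24): sell min(24,0)=0. stock: 0 - 0 = 0. total_sold = 37
  Event 11 (sale 14): sell min(14,0)=0. stock: 0 - 0 = 0. total_sold = 37
Final: stock = 0, total_sold = 37

Checking against threshold 13:
  After event 1: stock=20 > 13
  After event 2: stock=5 <= 13 -> ALERT
  After event 3: stock=0 <= 13 -> ALERT
  After event 4: stock=0 <= 13 -> ALERT
  After event 5: stock=23 > 13
  After event 6: stock=17 > 13
  After event 7: stock=0 <= 13 -> ALERT
  After event 8: stock=0 <= 13 -> ALERT
  After event 9: stock=0 <= 13 -> ALERT
  After event 10: stock=0 <= 13 -> ALERT
  After event 11: stock=0 <= 13 -> ALERT
Alert events: [2, 3, 4, 7, 8, 9, 10, 11]. Count = 8

Answer: 8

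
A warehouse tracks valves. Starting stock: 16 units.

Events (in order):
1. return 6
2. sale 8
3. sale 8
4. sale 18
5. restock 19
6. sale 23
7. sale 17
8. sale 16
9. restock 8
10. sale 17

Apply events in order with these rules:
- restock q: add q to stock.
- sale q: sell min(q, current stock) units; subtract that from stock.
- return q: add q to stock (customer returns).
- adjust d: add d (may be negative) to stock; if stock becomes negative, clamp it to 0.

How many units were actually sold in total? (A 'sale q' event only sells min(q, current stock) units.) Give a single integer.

Answer: 49

Derivation:
Processing events:
Start: stock = 16
  Event 1 (return 6): 16 + 6 = 22
  Event 2 (sale 8): sell min(8,22)=8. stock: 22 - 8 = 14. total_sold = 8
  Event 3 (sale 8): sell min(8,14)=8. stock: 14 - 8 = 6. total_sold = 16
  Event 4 (sale 18): sell min(18,6)=6. stock: 6 - 6 = 0. total_sold = 22
  Event 5 (restock 19): 0 + 19 = 19
  Event 6 (sale 23): sell min(23,19)=19. stock: 19 - 19 = 0. total_sold = 41
  Event 7 (sale 17): sell min(17,0)=0. stock: 0 - 0 = 0. total_sold = 41
  Event 8 (sale 16): sell min(16,0)=0. stock: 0 - 0 = 0. total_sold = 41
  Event 9 (restock 8): 0 + 8 = 8
  Event 10 (sale 17): sell min(17,8)=8. stock: 8 - 8 = 0. total_sold = 49
Final: stock = 0, total_sold = 49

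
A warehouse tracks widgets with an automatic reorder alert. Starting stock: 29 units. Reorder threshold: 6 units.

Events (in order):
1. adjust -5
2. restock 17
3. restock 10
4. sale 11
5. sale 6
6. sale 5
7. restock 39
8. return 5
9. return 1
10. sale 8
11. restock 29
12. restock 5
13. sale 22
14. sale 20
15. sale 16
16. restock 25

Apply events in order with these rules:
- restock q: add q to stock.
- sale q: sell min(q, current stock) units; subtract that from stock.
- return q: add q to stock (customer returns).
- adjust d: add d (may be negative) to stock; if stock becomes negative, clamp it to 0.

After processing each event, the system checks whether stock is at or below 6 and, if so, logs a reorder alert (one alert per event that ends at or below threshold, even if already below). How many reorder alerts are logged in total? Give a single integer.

Answer: 0

Derivation:
Processing events:
Start: stock = 29
  Event 1 (adjust -5): 29 + -5 = 24
  Event 2 (restock 17): 24 + 17 = 41
  Event 3 (restock 10): 41 + 10 = 51
  Event 4 (sale 11): sell min(11,51)=11. stock: 51 - 11 = 40. total_sold = 11
  Event 5 (sale 6): sell min(6,40)=6. stock: 40 - 6 = 34. total_sold = 17
  Event 6 (sale 5): sell min(5,34)=5. stock: 34 - 5 = 29. total_sold = 22
  Event 7 (restock 39): 29 + 39 = 68
  Event 8 (return 5): 68 + 5 = 73
  Event 9 (return 1): 73 + 1 = 74
  Event 10 (sale 8): sell min(8,74)=8. stock: 74 - 8 = 66. total_sold = 30
  Event 11 (restock 29): 66 + 29 = 95
  Event 12 (restock 5): 95 + 5 = 100
  Event 13 (sale 22): sell min(22,100)=22. stock: 100 - 22 = 78. total_sold = 52
  Event 14 (sale 20): sell min(20,78)=20. stock: 78 - 20 = 58. total_sold = 72
  Event 15 (sale 16): sell min(16,58)=16. stock: 58 - 16 = 42. total_sold = 88
  Event 16 (restock 25): 42 + 25 = 67
Final: stock = 67, total_sold = 88

Checking against threshold 6:
  After event 1: stock=24 > 6
  After event 2: stock=41 > 6
  After event 3: stock=51 > 6
  After event 4: stock=40 > 6
  After event 5: stock=34 > 6
  After event 6: stock=29 > 6
  After event 7: stock=68 > 6
  After event 8: stock=73 > 6
  After event 9: stock=74 > 6
  After event 10: stock=66 > 6
  After event 11: stock=95 > 6
  After event 12: stock=100 > 6
  After event 13: stock=78 > 6
  After event 14: stock=58 > 6
  After event 15: stock=42 > 6
  After event 16: stock=67 > 6
Alert events: []. Count = 0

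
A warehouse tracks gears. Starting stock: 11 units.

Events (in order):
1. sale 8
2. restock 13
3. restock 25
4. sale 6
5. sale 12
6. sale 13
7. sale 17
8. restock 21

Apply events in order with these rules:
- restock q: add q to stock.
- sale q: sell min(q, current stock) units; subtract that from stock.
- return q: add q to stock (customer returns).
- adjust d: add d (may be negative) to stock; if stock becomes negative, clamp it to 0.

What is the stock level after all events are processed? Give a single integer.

Processing events:
Start: stock = 11
  Event 1 (sale 8): sell min(8,11)=8. stock: 11 - 8 = 3. total_sold = 8
  Event 2 (restock 13): 3 + 13 = 16
  Event 3 (restock 25): 16 + 25 = 41
  Event 4 (sale 6): sell min(6,41)=6. stock: 41 - 6 = 35. total_sold = 14
  Event 5 (sale 12): sell min(12,35)=12. stock: 35 - 12 = 23. total_sold = 26
  Event 6 (sale 13): sell min(13,23)=13. stock: 23 - 13 = 10. total_sold = 39
  Event 7 (sale 17): sell min(17,10)=10. stock: 10 - 10 = 0. total_sold = 49
  Event 8 (restock 21): 0 + 21 = 21
Final: stock = 21, total_sold = 49

Answer: 21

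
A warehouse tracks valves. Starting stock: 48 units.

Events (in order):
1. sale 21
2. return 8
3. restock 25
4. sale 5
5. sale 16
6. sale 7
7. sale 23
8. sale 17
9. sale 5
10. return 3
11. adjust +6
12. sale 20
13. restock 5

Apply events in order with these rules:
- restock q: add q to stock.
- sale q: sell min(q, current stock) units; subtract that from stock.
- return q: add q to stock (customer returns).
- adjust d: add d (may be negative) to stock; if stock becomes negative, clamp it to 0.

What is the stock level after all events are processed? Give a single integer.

Answer: 5

Derivation:
Processing events:
Start: stock = 48
  Event 1 (sale 21): sell min(21,48)=21. stock: 48 - 21 = 27. total_sold = 21
  Event 2 (return 8): 27 + 8 = 35
  Event 3 (restock 25): 35 + 25 = 60
  Event 4 (sale 5): sell min(5,60)=5. stock: 60 - 5 = 55. total_sold = 26
  Event 5 (sale 16): sell min(16,55)=16. stock: 55 - 16 = 39. total_sold = 42
  Event 6 (sale 7): sell min(7,39)=7. stock: 39 - 7 = 32. total_sold = 49
  Event 7 (sale 23): sell min(23,32)=23. stock: 32 - 23 = 9. total_sold = 72
  Event 8 (sale 17): sell min(17,9)=9. stock: 9 - 9 = 0. total_sold = 81
  Event 9 (sale 5): sell min(5,0)=0. stock: 0 - 0 = 0. total_sold = 81
  Event 10 (return 3): 0 + 3 = 3
  Event 11 (adjust +6): 3 + 6 = 9
  Event 12 (sale 20): sell min(20,9)=9. stock: 9 - 9 = 0. total_sold = 90
  Event 13 (restock 5): 0 + 5 = 5
Final: stock = 5, total_sold = 90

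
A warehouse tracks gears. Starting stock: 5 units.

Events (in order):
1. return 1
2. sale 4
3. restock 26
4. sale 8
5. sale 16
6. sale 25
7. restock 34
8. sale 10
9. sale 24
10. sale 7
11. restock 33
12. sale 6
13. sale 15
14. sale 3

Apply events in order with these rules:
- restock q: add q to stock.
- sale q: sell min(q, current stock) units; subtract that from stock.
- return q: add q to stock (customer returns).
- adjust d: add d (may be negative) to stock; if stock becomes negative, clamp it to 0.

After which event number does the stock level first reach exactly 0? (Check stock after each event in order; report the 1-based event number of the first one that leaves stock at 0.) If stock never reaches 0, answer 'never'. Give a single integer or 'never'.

Processing events:
Start: stock = 5
  Event 1 (return 1): 5 + 1 = 6
  Event 2 (sale 4): sell min(4,6)=4. stock: 6 - 4 = 2. total_sold = 4
  Event 3 (restock 26): 2 + 26 = 28
  Event 4 (sale 8): sell min(8,28)=8. stock: 28 - 8 = 20. total_sold = 12
  Event 5 (sale 16): sell min(16,20)=16. stock: 20 - 16 = 4. total_sold = 28
  Event 6 (sale 25): sell min(25,4)=4. stock: 4 - 4 = 0. total_sold = 32
  Event 7 (restock 34): 0 + 34 = 34
  Event 8 (sale 10): sell min(10,34)=10. stock: 34 - 10 = 24. total_sold = 42
  Event 9 (sale 24): sell min(24,24)=24. stock: 24 - 24 = 0. total_sold = 66
  Event 10 (sale 7): sell min(7,0)=0. stock: 0 - 0 = 0. total_sold = 66
  Event 11 (restock 33): 0 + 33 = 33
  Event 12 (sale 6): sell min(6,33)=6. stock: 33 - 6 = 27. total_sold = 72
  Event 13 (sale 15): sell min(15,27)=15. stock: 27 - 15 = 12. total_sold = 87
  Event 14 (sale 3): sell min(3,12)=3. stock: 12 - 3 = 9. total_sold = 90
Final: stock = 9, total_sold = 90

First zero at event 6.

Answer: 6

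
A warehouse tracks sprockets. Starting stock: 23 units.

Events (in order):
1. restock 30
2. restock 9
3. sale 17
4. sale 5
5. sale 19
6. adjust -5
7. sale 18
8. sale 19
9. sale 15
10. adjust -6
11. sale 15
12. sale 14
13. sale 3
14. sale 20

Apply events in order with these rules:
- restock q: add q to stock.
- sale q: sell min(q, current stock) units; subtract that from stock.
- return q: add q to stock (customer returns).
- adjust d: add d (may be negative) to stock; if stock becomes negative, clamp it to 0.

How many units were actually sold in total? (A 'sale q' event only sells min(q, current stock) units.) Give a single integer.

Answer: 57

Derivation:
Processing events:
Start: stock = 23
  Event 1 (restock 30): 23 + 30 = 53
  Event 2 (restock 9): 53 + 9 = 62
  Event 3 (sale 17): sell min(17,62)=17. stock: 62 - 17 = 45. total_sold = 17
  Event 4 (sale 5): sell min(5,45)=5. stock: 45 - 5 = 40. total_sold = 22
  Event 5 (sale 19): sell min(19,40)=19. stock: 40 - 19 = 21. total_sold = 41
  Event 6 (adjust -5): 21 + -5 = 16
  Event 7 (sale 18): sell min(18,16)=16. stock: 16 - 16 = 0. total_sold = 57
  Event 8 (sale 19): sell min(19,0)=0. stock: 0 - 0 = 0. total_sold = 57
  Event 9 (sale 15): sell min(15,0)=0. stock: 0 - 0 = 0. total_sold = 57
  Event 10 (adjust -6): 0 + -6 = 0 (clamped to 0)
  Event 11 (sale 15): sell min(15,0)=0. stock: 0 - 0 = 0. total_sold = 57
  Event 12 (sale 14): sell min(14,0)=0. stock: 0 - 0 = 0. total_sold = 57
  Event 13 (sale 3): sell min(3,0)=0. stock: 0 - 0 = 0. total_sold = 57
  Event 14 (sale 20): sell min(20,0)=0. stock: 0 - 0 = 0. total_sold = 57
Final: stock = 0, total_sold = 57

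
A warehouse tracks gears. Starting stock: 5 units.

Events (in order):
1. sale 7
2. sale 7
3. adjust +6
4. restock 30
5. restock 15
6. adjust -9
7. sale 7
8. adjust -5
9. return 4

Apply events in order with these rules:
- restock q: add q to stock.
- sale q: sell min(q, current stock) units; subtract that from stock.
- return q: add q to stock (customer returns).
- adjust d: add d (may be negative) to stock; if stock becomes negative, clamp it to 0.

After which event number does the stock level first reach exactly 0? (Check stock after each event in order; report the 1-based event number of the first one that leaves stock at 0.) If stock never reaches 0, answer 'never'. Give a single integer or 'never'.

Processing events:
Start: stock = 5
  Event 1 (sale 7): sell min(7,5)=5. stock: 5 - 5 = 0. total_sold = 5
  Event 2 (sale 7): sell min(7,0)=0. stock: 0 - 0 = 0. total_sold = 5
  Event 3 (adjust +6): 0 + 6 = 6
  Event 4 (restock 30): 6 + 30 = 36
  Event 5 (restock 15): 36 + 15 = 51
  Event 6 (adjust -9): 51 + -9 = 42
  Event 7 (sale 7): sell min(7,42)=7. stock: 42 - 7 = 35. total_sold = 12
  Event 8 (adjust -5): 35 + -5 = 30
  Event 9 (return 4): 30 + 4 = 34
Final: stock = 34, total_sold = 12

First zero at event 1.

Answer: 1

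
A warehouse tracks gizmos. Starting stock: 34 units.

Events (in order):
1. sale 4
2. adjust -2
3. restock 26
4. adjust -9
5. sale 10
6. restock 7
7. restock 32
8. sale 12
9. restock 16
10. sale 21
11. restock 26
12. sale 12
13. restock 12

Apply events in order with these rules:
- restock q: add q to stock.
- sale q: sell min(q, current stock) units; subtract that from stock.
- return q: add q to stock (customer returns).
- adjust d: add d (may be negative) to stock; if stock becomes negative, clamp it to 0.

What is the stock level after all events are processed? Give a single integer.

Answer: 83

Derivation:
Processing events:
Start: stock = 34
  Event 1 (sale 4): sell min(4,34)=4. stock: 34 - 4 = 30. total_sold = 4
  Event 2 (adjust -2): 30 + -2 = 28
  Event 3 (restock 26): 28 + 26 = 54
  Event 4 (adjust -9): 54 + -9 = 45
  Event 5 (sale 10): sell min(10,45)=10. stock: 45 - 10 = 35. total_sold = 14
  Event 6 (restock 7): 35 + 7 = 42
  Event 7 (restock 32): 42 + 32 = 74
  Event 8 (sale 12): sell min(12,74)=12. stock: 74 - 12 = 62. total_sold = 26
  Event 9 (restock 16): 62 + 16 = 78
  Event 10 (sale 21): sell min(21,78)=21. stock: 78 - 21 = 57. total_sold = 47
  Event 11 (restock 26): 57 + 26 = 83
  Event 12 (sale 12): sell min(12,83)=12. stock: 83 - 12 = 71. total_sold = 59
  Event 13 (restock 12): 71 + 12 = 83
Final: stock = 83, total_sold = 59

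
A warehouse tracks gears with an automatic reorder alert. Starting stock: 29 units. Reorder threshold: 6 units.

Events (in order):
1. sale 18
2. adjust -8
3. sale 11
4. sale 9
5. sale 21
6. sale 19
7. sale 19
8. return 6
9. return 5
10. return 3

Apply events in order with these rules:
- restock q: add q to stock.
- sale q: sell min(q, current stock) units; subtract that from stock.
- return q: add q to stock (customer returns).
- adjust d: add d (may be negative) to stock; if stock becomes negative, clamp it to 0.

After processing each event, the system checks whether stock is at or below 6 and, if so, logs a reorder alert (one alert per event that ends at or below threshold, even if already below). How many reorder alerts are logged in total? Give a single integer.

Processing events:
Start: stock = 29
  Event 1 (sale 18): sell min(18,29)=18. stock: 29 - 18 = 11. total_sold = 18
  Event 2 (adjust -8): 11 + -8 = 3
  Event 3 (sale 11): sell min(11,3)=3. stock: 3 - 3 = 0. total_sold = 21
  Event 4 (sale 9): sell min(9,0)=0. stock: 0 - 0 = 0. total_sold = 21
  Event 5 (sale 21): sell min(21,0)=0. stock: 0 - 0 = 0. total_sold = 21
  Event 6 (sale 19): sell min(19,0)=0. stock: 0 - 0 = 0. total_sold = 21
  Event 7 (sale 19): sell min(19,0)=0. stock: 0 - 0 = 0. total_sold = 21
  Event 8 (return 6): 0 + 6 = 6
  Event 9 (return 5): 6 + 5 = 11
  Event 10 (return 3): 11 + 3 = 14
Final: stock = 14, total_sold = 21

Checking against threshold 6:
  After event 1: stock=11 > 6
  After event 2: stock=3 <= 6 -> ALERT
  After event 3: stock=0 <= 6 -> ALERT
  After event 4: stock=0 <= 6 -> ALERT
  After event 5: stock=0 <= 6 -> ALERT
  After event 6: stock=0 <= 6 -> ALERT
  After event 7: stock=0 <= 6 -> ALERT
  After event 8: stock=6 <= 6 -> ALERT
  After event 9: stock=11 > 6
  After event 10: stock=14 > 6
Alert events: [2, 3, 4, 5, 6, 7, 8]. Count = 7

Answer: 7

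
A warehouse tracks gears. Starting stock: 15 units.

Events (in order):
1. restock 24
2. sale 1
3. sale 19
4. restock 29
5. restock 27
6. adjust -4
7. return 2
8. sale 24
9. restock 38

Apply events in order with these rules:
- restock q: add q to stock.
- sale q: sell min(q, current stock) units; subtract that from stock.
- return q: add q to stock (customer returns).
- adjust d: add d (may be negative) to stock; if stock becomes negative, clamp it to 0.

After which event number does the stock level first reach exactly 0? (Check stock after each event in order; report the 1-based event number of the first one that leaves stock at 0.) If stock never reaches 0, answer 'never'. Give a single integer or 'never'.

Answer: never

Derivation:
Processing events:
Start: stock = 15
  Event 1 (restock 24): 15 + 24 = 39
  Event 2 (sale 1): sell min(1,39)=1. stock: 39 - 1 = 38. total_sold = 1
  Event 3 (sale 19): sell min(19,38)=19. stock: 38 - 19 = 19. total_sold = 20
  Event 4 (restock 29): 19 + 29 = 48
  Event 5 (restock 27): 48 + 27 = 75
  Event 6 (adjust -4): 75 + -4 = 71
  Event 7 (return 2): 71 + 2 = 73
  Event 8 (sale 24): sell min(24,73)=24. stock: 73 - 24 = 49. total_sold = 44
  Event 9 (restock 38): 49 + 38 = 87
Final: stock = 87, total_sold = 44

Stock never reaches 0.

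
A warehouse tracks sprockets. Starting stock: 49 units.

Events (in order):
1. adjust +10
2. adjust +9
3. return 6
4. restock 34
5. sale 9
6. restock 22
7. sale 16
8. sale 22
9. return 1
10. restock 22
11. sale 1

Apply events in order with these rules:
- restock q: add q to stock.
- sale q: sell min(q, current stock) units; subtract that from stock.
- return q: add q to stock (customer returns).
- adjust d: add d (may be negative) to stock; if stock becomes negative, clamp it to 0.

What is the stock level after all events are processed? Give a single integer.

Answer: 105

Derivation:
Processing events:
Start: stock = 49
  Event 1 (adjust +10): 49 + 10 = 59
  Event 2 (adjust +9): 59 + 9 = 68
  Event 3 (return 6): 68 + 6 = 74
  Event 4 (restock 34): 74 + 34 = 108
  Event 5 (sale 9): sell min(9,108)=9. stock: 108 - 9 = 99. total_sold = 9
  Event 6 (restock 22): 99 + 22 = 121
  Event 7 (sale 16): sell min(16,121)=16. stock: 121 - 16 = 105. total_sold = 25
  Event 8 (sale 22): sell min(22,105)=22. stock: 105 - 22 = 83. total_sold = 47
  Event 9 (return 1): 83 + 1 = 84
  Event 10 (restock 22): 84 + 22 = 106
  Event 11 (sale 1): sell min(1,106)=1. stock: 106 - 1 = 105. total_sold = 48
Final: stock = 105, total_sold = 48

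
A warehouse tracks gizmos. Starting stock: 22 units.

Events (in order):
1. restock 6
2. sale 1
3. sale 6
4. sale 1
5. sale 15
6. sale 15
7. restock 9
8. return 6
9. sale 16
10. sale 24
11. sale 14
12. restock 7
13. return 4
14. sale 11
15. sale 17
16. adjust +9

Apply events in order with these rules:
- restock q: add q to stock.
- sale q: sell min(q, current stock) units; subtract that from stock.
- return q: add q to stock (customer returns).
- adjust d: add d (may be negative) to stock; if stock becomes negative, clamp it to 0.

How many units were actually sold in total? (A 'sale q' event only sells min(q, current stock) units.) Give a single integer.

Processing events:
Start: stock = 22
  Event 1 (restock 6): 22 + 6 = 28
  Event 2 (sale 1): sell min(1,28)=1. stock: 28 - 1 = 27. total_sold = 1
  Event 3 (sale 6): sell min(6,27)=6. stock: 27 - 6 = 21. total_sold = 7
  Event 4 (sale 1): sell min(1,21)=1. stock: 21 - 1 = 20. total_sold = 8
  Event 5 (sale 15): sell min(15,20)=15. stock: 20 - 15 = 5. total_sold = 23
  Event 6 (sale 15): sell min(15,5)=5. stock: 5 - 5 = 0. total_sold = 28
  Event 7 (restock 9): 0 + 9 = 9
  Event 8 (return 6): 9 + 6 = 15
  Event 9 (sale 16): sell min(16,15)=15. stock: 15 - 15 = 0. total_sold = 43
  Event 10 (sale 24): sell min(24,0)=0. stock: 0 - 0 = 0. total_sold = 43
  Event 11 (sale 14): sell min(14,0)=0. stock: 0 - 0 = 0. total_sold = 43
  Event 12 (restock 7): 0 + 7 = 7
  Event 13 (return 4): 7 + 4 = 11
  Event 14 (sale 11): sell min(11,11)=11. stock: 11 - 11 = 0. total_sold = 54
  Event 15 (sale 17): sell min(17,0)=0. stock: 0 - 0 = 0. total_sold = 54
  Event 16 (adjust +9): 0 + 9 = 9
Final: stock = 9, total_sold = 54

Answer: 54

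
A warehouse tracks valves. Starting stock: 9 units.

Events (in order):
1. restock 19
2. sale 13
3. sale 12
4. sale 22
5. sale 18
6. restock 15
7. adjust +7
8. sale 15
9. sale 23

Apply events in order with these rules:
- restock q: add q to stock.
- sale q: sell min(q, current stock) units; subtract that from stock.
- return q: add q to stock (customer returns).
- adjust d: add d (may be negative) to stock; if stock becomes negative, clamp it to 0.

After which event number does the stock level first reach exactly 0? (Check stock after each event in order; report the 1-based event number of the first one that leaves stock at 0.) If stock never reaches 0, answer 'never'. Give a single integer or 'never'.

Answer: 4

Derivation:
Processing events:
Start: stock = 9
  Event 1 (restock 19): 9 + 19 = 28
  Event 2 (sale 13): sell min(13,28)=13. stock: 28 - 13 = 15. total_sold = 13
  Event 3 (sale 12): sell min(12,15)=12. stock: 15 - 12 = 3. total_sold = 25
  Event 4 (sale 22): sell min(22,3)=3. stock: 3 - 3 = 0. total_sold = 28
  Event 5 (sale 18): sell min(18,0)=0. stock: 0 - 0 = 0. total_sold = 28
  Event 6 (restock 15): 0 + 15 = 15
  Event 7 (adjust +7): 15 + 7 = 22
  Event 8 (sale 15): sell min(15,22)=15. stock: 22 - 15 = 7. total_sold = 43
  Event 9 (sale 23): sell min(23,7)=7. stock: 7 - 7 = 0. total_sold = 50
Final: stock = 0, total_sold = 50

First zero at event 4.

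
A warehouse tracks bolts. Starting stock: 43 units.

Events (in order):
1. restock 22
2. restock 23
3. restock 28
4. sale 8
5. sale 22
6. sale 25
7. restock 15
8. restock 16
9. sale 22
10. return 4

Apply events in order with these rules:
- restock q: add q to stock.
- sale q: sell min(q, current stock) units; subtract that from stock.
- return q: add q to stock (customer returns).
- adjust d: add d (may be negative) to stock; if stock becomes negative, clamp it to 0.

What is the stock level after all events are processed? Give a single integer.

Processing events:
Start: stock = 43
  Event 1 (restock 22): 43 + 22 = 65
  Event 2 (restock 23): 65 + 23 = 88
  Event 3 (restock 28): 88 + 28 = 116
  Event 4 (sale 8): sell min(8,116)=8. stock: 116 - 8 = 108. total_sold = 8
  Event 5 (sale 22): sell min(22,108)=22. stock: 108 - 22 = 86. total_sold = 30
  Event 6 (sale 25): sell min(25,86)=25. stock: 86 - 25 = 61. total_sold = 55
  Event 7 (restock 15): 61 + 15 = 76
  Event 8 (restock 16): 76 + 16 = 92
  Event 9 (sale 22): sell min(22,92)=22. stock: 92 - 22 = 70. total_sold = 77
  Event 10 (return 4): 70 + 4 = 74
Final: stock = 74, total_sold = 77

Answer: 74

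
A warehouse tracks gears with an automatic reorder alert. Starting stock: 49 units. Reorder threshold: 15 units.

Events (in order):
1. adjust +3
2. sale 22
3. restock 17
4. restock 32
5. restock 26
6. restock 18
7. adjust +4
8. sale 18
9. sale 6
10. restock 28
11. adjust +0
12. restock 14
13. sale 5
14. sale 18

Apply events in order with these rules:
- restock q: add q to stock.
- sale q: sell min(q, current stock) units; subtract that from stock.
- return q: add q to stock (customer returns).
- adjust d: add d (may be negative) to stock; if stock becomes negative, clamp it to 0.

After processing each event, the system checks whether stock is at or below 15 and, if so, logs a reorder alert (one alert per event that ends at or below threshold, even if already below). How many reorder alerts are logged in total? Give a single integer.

Processing events:
Start: stock = 49
  Event 1 (adjust +3): 49 + 3 = 52
  Event 2 (sale 22): sell min(22,52)=22. stock: 52 - 22 = 30. total_sold = 22
  Event 3 (restock 17): 30 + 17 = 47
  Event 4 (restock 32): 47 + 32 = 79
  Event 5 (restock 26): 79 + 26 = 105
  Event 6 (restock 18): 105 + 18 = 123
  Event 7 (adjust +4): 123 + 4 = 127
  Event 8 (sale 18): sell min(18,127)=18. stock: 127 - 18 = 109. total_sold = 40
  Event 9 (sale 6): sell min(6,109)=6. stock: 109 - 6 = 103. total_sold = 46
  Event 10 (restock 28): 103 + 28 = 131
  Event 11 (adjust +0): 131 + 0 = 131
  Event 12 (restock 14): 131 + 14 = 145
  Event 13 (sale 5): sell min(5,145)=5. stock: 145 - 5 = 140. total_sold = 51
  Event 14 (sale 18): sell min(18,140)=18. stock: 140 - 18 = 122. total_sold = 69
Final: stock = 122, total_sold = 69

Checking against threshold 15:
  After event 1: stock=52 > 15
  After event 2: stock=30 > 15
  After event 3: stock=47 > 15
  After event 4: stock=79 > 15
  After event 5: stock=105 > 15
  After event 6: stock=123 > 15
  After event 7: stock=127 > 15
  After event 8: stock=109 > 15
  After event 9: stock=103 > 15
  After event 10: stock=131 > 15
  After event 11: stock=131 > 15
  After event 12: stock=145 > 15
  After event 13: stock=140 > 15
  After event 14: stock=122 > 15
Alert events: []. Count = 0

Answer: 0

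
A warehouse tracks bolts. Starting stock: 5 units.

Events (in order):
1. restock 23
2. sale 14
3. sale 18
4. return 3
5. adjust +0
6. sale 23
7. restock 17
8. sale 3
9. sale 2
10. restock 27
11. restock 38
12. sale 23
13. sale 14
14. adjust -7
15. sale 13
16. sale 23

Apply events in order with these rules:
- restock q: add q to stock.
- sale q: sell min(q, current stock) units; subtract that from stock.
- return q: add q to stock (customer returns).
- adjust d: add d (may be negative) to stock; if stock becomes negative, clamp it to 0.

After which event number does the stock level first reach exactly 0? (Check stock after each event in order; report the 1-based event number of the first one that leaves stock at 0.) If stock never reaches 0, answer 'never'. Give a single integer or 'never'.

Answer: 3

Derivation:
Processing events:
Start: stock = 5
  Event 1 (restock 23): 5 + 23 = 28
  Event 2 (sale 14): sell min(14,28)=14. stock: 28 - 14 = 14. total_sold = 14
  Event 3 (sale 18): sell min(18,14)=14. stock: 14 - 14 = 0. total_sold = 28
  Event 4 (return 3): 0 + 3 = 3
  Event 5 (adjust +0): 3 + 0 = 3
  Event 6 (sale 23): sell min(23,3)=3. stock: 3 - 3 = 0. total_sold = 31
  Event 7 (restock 17): 0 + 17 = 17
  Event 8 (sale 3): sell min(3,17)=3. stock: 17 - 3 = 14. total_sold = 34
  Event 9 (sale 2): sell min(2,14)=2. stock: 14 - 2 = 12. total_sold = 36
  Event 10 (restock 27): 12 + 27 = 39
  Event 11 (restock 38): 39 + 38 = 77
  Event 12 (sale 23): sell min(23,77)=23. stock: 77 - 23 = 54. total_sold = 59
  Event 13 (sale 14): sell min(14,54)=14. stock: 54 - 14 = 40. total_sold = 73
  Event 14 (adjust -7): 40 + -7 = 33
  Event 15 (sale 13): sell min(13,33)=13. stock: 33 - 13 = 20. total_sold = 86
  Event 16 (sale 23): sell min(23,20)=20. stock: 20 - 20 = 0. total_sold = 106
Final: stock = 0, total_sold = 106

First zero at event 3.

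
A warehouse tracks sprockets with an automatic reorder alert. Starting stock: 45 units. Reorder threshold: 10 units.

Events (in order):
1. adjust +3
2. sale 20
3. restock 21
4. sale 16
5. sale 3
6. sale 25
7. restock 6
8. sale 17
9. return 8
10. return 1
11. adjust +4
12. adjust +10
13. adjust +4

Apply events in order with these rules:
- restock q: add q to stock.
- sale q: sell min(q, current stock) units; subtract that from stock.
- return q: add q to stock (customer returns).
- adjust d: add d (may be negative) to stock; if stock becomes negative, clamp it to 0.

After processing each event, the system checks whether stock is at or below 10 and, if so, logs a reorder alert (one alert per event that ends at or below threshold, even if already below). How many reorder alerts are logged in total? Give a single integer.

Processing events:
Start: stock = 45
  Event 1 (adjust +3): 45 + 3 = 48
  Event 2 (sale 20): sell min(20,48)=20. stock: 48 - 20 = 28. total_sold = 20
  Event 3 (restock 21): 28 + 21 = 49
  Event 4 (sale 16): sell min(16,49)=16. stock: 49 - 16 = 33. total_sold = 36
  Event 5 (sale 3): sell min(3,33)=3. stock: 33 - 3 = 30. total_sold = 39
  Event 6 (sale 25): sell min(25,30)=25. stock: 30 - 25 = 5. total_sold = 64
  Event 7 (restock 6): 5 + 6 = 11
  Event 8 (sale 17): sell min(17,11)=11. stock: 11 - 11 = 0. total_sold = 75
  Event 9 (return 8): 0 + 8 = 8
  Event 10 (return 1): 8 + 1 = 9
  Event 11 (adjust +4): 9 + 4 = 13
  Event 12 (adjust +10): 13 + 10 = 23
  Event 13 (adjust +4): 23 + 4 = 27
Final: stock = 27, total_sold = 75

Checking against threshold 10:
  After event 1: stock=48 > 10
  After event 2: stock=28 > 10
  After event 3: stock=49 > 10
  After event 4: stock=33 > 10
  After event 5: stock=30 > 10
  After event 6: stock=5 <= 10 -> ALERT
  After event 7: stock=11 > 10
  After event 8: stock=0 <= 10 -> ALERT
  After event 9: stock=8 <= 10 -> ALERT
  After event 10: stock=9 <= 10 -> ALERT
  After event 11: stock=13 > 10
  After event 12: stock=23 > 10
  After event 13: stock=27 > 10
Alert events: [6, 8, 9, 10]. Count = 4

Answer: 4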